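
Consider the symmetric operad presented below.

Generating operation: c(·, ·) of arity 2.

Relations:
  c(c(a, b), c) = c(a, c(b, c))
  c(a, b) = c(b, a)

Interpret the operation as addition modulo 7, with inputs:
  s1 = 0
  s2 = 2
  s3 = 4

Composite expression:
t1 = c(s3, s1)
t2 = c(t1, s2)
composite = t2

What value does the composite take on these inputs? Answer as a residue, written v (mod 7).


6 (mod 7)

c(s3, s1) = 4
c(c(s3, s1), s2) = 6


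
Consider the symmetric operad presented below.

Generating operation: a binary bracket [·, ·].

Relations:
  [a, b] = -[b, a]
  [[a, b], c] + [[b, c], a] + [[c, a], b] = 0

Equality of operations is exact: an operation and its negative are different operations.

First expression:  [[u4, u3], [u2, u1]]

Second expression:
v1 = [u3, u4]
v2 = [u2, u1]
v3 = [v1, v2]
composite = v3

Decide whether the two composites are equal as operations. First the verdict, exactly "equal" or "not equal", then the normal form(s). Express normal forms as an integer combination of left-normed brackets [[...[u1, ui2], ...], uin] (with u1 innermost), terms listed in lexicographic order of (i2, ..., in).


not equal — first -[[[u1, u2], u3], u4] + [[[u1, u2], u4], u3], second [[[u1, u2], u3], u4] - [[[u1, u2], u4], u3]

The first expression, normalized: -[[[u1, u2], u3], u4] + [[[u1, u2], u4], u3]
The second expression, normalized: [[[u1, u2], u3], u4] - [[[u1, u2], u4], u3]
The normal forms differ: not equal.


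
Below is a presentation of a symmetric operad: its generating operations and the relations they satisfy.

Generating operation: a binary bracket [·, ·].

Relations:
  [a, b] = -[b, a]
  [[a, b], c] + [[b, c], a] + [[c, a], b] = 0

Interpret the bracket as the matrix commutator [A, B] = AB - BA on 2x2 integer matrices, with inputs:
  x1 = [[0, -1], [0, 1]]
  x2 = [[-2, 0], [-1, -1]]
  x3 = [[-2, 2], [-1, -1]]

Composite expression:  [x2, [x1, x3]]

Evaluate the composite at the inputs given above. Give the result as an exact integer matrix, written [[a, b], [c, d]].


[[-3, 3], [-3, 3]]

[x1, x3] = [[1, -3], [-1, -1]]
[x2, [x1, x3]] = [[-3, 3], [-3, 3]]


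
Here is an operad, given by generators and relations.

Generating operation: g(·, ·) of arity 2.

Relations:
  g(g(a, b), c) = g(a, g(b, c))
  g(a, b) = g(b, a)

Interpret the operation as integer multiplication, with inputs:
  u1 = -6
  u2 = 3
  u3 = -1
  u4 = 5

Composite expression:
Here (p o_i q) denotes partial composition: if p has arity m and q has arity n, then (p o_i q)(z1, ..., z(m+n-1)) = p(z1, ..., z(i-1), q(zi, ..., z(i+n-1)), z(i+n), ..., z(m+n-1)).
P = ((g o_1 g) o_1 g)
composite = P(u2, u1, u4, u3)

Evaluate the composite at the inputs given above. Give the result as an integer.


90

g(u2, u1) = -18
g(g(u2, u1), u4) = -90
g(g(g(u2, u1), u4), u3) = 90


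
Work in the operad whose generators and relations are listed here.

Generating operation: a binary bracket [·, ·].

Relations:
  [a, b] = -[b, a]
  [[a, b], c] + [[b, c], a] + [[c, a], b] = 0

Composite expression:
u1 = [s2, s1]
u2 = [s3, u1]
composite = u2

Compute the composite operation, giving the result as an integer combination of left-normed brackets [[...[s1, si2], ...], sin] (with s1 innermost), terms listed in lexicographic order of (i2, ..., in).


Expand each bracket as ab - ba; the s1-initial words give the coefficients.
Composite bracket: [s3, [s2, s1]]
Under [a, b] = ab - ba we get 4 signed associative words (2^2 = 4).
Keep just the words that open with s1:
  s1s2s3 (sign +1) contributes +[[s1, s2], s3]

[[s1, s2], s3]


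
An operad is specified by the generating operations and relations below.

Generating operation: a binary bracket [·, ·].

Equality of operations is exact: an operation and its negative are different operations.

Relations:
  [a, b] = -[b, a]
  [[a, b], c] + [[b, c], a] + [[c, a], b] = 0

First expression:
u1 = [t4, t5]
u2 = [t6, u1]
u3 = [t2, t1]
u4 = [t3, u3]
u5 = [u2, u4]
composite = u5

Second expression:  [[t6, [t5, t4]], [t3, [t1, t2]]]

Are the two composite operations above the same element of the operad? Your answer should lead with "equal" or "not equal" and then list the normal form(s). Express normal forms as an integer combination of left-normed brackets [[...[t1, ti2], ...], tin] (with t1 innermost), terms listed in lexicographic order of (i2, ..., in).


equal; the common form is [[[[[t1, t2], t3], t4], t5], t6] - [[[[[t1, t2], t3], t5], t4], t6] - [[[[[t1, t2], t3], t6], t4], t5] + [[[[[t1, t2], t3], t6], t5], t4]

The first expression reduces to [[[[[t1, t2], t3], t4], t5], t6] - [[[[[t1, t2], t3], t5], t4], t6] - [[[[[t1, t2], t3], t6], t4], t5] + [[[[[t1, t2], t3], t6], t5], t4]
The second expression reduces to [[[[[t1, t2], t3], t4], t5], t6] - [[[[[t1, t2], t3], t5], t4], t6] - [[[[[t1, t2], t3], t6], t4], t5] + [[[[[t1, t2], t3], t6], t5], t4]
Both agree, so they are equal.


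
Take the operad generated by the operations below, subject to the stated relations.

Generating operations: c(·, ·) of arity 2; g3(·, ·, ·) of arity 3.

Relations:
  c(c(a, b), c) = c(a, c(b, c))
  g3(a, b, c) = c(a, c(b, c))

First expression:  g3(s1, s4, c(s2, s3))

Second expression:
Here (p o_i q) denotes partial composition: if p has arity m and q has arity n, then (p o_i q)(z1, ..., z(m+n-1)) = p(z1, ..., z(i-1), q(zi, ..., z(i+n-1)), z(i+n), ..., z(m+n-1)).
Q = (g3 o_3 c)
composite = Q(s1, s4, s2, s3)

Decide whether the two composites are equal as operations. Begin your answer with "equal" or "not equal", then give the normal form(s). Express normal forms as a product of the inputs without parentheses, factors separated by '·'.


equal: each reduces to s1 · s4 · s2 · s3


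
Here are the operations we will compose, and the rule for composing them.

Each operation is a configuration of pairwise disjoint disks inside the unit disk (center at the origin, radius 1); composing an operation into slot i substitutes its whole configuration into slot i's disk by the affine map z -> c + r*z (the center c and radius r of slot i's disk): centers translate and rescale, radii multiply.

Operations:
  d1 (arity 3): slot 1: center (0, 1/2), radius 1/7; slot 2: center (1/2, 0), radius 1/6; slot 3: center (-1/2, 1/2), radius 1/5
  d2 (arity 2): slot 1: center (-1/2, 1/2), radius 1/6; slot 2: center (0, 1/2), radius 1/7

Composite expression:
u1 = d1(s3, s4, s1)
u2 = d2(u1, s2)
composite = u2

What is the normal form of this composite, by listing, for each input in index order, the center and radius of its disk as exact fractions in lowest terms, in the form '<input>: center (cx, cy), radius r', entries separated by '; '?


Follow each s-input down from d2: c' goes to c + r*c', radius to r*r'.
tracing s3 down its 2-map path: center (-1/2, 7/12), radius 1/42
tracing s4 down its 2-map path: center (-5/12, 1/2), radius 1/36
tracing s1 down its 2-map path: center (-7/12, 7/12), radius 1/30
tracing s2 down its 1-map path: center (0, 1/2), radius 1/7

s1: center (-7/12, 7/12), radius 1/30; s2: center (0, 1/2), radius 1/7; s3: center (-1/2, 7/12), radius 1/42; s4: center (-5/12, 1/2), radius 1/36


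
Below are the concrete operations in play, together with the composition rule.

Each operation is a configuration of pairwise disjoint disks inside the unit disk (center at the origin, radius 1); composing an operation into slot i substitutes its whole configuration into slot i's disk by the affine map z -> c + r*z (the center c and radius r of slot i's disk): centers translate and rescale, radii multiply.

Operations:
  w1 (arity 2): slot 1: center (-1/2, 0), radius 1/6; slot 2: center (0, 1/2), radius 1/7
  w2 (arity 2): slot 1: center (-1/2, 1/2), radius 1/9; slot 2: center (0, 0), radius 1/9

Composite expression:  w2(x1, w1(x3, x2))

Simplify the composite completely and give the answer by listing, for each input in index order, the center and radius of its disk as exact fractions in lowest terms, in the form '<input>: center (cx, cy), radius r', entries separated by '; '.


x1: center (-1/2, 1/2), radius 1/9; x2: center (0, 1/18), radius 1/63; x3: center (-1/18, 0), radius 1/54


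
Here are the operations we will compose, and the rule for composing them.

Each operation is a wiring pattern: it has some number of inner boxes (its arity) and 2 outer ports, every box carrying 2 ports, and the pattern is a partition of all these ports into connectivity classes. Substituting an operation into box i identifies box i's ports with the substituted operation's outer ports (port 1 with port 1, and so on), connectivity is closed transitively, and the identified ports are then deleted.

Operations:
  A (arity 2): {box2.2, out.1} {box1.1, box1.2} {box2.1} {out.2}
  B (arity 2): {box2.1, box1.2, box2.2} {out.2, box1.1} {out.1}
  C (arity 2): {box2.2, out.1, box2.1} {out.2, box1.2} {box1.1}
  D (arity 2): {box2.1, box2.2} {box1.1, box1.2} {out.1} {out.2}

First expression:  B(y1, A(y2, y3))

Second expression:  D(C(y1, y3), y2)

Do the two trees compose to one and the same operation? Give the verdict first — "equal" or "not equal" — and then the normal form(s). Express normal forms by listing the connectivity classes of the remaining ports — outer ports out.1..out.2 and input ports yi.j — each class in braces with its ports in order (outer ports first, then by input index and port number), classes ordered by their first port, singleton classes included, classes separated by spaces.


not equal: they reduce to {out.1} {out.2, y1.1} {y1.2, y3.2} {y2.1, y2.2} {y3.1} and {out.1} {out.2} {y1.1} {y1.2, y3.1, y3.2} {y2.1, y2.2}

The first composite normalizes to {out.1} {out.2, y1.1} {y1.2, y3.2} {y2.1, y2.2} {y3.1}
The second composite normalizes to {out.1} {out.2} {y1.1} {y1.2, y3.1, y3.2} {y2.1, y2.2}
Distinct normal forms: not equal.


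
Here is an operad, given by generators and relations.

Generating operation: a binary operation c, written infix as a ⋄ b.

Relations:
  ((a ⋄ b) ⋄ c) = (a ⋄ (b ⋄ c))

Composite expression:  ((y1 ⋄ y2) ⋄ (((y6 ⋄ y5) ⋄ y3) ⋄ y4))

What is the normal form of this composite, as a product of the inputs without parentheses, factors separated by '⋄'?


y1 ⋄ y2 ⋄ y6 ⋄ y5 ⋄ y3 ⋄ y4

All parenthesizations of c agree; list the y-inputs left to right.
(y1 ⋄ y2) reduces to y1 ⋄ y2
(y6 ⋄ y5) reduces to y6 ⋄ y5
((y6 ⋄ y5) ⋄ y3) reduces to y6 ⋄ y5 ⋄ y3
(((y6 ⋄ y5) ⋄ y3) ⋄ y4) reduces to y6 ⋄ y5 ⋄ y3 ⋄ y4
((y1 ⋄ y2) ⋄ (((y6 ⋄ y5) ⋄ y3) ⋄ y4)) reduces to y1 ⋄ y2 ⋄ y6 ⋄ y5 ⋄ y3 ⋄ y4


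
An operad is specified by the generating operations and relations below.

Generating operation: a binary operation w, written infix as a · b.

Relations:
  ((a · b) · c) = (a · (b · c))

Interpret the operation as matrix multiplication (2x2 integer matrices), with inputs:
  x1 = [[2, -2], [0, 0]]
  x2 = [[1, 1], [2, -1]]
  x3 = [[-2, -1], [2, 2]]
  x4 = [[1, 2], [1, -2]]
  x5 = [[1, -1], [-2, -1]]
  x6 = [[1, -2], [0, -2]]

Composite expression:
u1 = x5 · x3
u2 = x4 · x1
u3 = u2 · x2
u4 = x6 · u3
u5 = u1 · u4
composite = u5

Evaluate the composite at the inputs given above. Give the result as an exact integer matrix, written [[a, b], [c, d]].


[[-20, 40], [4, -8]]


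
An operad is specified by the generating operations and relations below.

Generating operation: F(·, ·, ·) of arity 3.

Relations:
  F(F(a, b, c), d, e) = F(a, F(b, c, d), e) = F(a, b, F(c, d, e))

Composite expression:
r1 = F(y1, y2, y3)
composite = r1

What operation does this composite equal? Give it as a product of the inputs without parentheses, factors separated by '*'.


y1 * y2 * y3

Key point: F is associative — brackets drop, the y-order remains.
F(y1, y2, y3) spells out as y1 * y2 * y3


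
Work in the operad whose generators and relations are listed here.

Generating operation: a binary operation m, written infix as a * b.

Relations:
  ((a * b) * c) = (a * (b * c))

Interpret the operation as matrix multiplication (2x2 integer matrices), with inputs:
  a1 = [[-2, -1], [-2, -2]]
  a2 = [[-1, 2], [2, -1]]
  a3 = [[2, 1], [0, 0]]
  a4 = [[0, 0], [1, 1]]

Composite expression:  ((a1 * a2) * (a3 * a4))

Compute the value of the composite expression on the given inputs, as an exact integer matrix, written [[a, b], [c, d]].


[[0, 0], [-2, -2]]

(a1 * a2) = [[0, -3], [-2, -2]]
(a3 * a4) = [[1, 1], [0, 0]]
((a1 * a2) * (a3 * a4)) = [[0, 0], [-2, -2]]


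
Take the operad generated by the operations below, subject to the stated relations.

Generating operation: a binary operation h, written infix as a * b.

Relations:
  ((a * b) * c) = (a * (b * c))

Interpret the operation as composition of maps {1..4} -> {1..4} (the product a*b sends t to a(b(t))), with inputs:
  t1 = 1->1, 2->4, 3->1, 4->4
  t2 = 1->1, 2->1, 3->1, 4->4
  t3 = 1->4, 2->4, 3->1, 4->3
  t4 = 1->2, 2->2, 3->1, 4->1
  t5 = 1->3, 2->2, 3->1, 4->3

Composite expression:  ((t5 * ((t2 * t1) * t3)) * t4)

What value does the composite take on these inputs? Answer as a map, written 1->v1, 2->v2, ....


1->3, 2->3, 3->3, 4->3

(t2 * t1) = 1->1, 2->4, 3->1, 4->4
((t2 * t1) * t3) = 1->4, 2->4, 3->1, 4->1
(t5 * ((t2 * t1) * t3)) = 1->3, 2->3, 3->3, 4->3
((t5 * ((t2 * t1) * t3)) * t4) = 1->3, 2->3, 3->3, 4->3


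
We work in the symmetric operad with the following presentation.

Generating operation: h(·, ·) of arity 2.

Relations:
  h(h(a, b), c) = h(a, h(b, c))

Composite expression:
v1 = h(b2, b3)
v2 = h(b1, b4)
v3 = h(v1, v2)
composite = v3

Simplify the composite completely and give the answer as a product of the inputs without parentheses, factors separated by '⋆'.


b2 ⋆ b3 ⋆ b1 ⋆ b4

Associativity of h dissolves the nesting; only the b-input order survives.
h(b2, b3) spells out as b2 ⋆ b3
h(b1, b4) spells out as b1 ⋆ b4
h(h(b2, b3), h(b1, b4)) spells out as b2 ⋆ b3 ⋆ b1 ⋆ b4


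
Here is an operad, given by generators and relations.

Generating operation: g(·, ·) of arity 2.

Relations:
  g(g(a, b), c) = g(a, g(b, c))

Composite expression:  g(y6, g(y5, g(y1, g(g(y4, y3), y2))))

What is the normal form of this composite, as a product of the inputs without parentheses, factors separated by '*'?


y6 * y5 * y1 * y4 * y3 * y2

Every regrouping of g is equal, so read the y-inputs in written order.
g(y4, y3) collapses to y4 * y3
g(g(y4, y3), y2) collapses to y4 * y3 * y2
g(y1, g(g(y4, y3), y2)) collapses to y1 * y4 * y3 * y2
g(y5, g(y1, g(g(y4, y3), y2))) collapses to y5 * y1 * y4 * y3 * y2
g(y6, g(y5, g(y1, g(g(y4, y3), y2)))) collapses to y6 * y5 * y1 * y4 * y3 * y2


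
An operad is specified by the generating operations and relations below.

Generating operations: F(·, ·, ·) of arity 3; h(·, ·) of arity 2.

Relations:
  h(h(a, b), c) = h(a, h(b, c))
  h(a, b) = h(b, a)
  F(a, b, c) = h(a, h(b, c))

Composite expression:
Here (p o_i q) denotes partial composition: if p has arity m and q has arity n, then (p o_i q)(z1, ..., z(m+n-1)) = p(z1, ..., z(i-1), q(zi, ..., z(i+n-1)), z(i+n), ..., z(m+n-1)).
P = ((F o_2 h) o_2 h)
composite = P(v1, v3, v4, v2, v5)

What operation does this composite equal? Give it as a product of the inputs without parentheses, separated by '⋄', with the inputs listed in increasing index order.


v1 ⋄ v2 ⋄ v3 ⋄ v4 ⋄ v5


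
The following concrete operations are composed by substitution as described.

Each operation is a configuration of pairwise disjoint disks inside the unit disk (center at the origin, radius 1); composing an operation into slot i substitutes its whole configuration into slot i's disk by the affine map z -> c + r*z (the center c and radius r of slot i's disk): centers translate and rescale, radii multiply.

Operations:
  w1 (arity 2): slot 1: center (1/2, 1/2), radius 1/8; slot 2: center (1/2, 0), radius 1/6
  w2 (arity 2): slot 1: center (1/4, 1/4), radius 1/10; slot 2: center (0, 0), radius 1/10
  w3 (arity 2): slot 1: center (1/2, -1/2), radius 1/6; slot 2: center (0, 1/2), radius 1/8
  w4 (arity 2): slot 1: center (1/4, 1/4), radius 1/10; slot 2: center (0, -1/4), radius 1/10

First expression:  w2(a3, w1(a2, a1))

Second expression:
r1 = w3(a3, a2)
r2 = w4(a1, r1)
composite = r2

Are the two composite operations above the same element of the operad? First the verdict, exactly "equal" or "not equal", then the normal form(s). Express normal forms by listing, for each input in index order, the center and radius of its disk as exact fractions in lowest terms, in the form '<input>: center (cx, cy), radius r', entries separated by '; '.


The first expression, normalized: a1: center (1/20, 0), radius 1/60; a2: center (1/20, 1/20), radius 1/80; a3: center (1/4, 1/4), radius 1/10
The second expression, normalized: a1: center (1/4, 1/4), radius 1/10; a2: center (0, -1/5), radius 1/80; a3: center (1/20, -3/10), radius 1/60
They disagree, so not equal.

not equal; first: a1: center (1/20, 0), radius 1/60; a2: center (1/20, 1/20), radius 1/80; a3: center (1/4, 1/4), radius 1/10; second: a1: center (1/4, 1/4), radius 1/10; a2: center (0, -1/5), radius 1/80; a3: center (1/20, -3/10), radius 1/60


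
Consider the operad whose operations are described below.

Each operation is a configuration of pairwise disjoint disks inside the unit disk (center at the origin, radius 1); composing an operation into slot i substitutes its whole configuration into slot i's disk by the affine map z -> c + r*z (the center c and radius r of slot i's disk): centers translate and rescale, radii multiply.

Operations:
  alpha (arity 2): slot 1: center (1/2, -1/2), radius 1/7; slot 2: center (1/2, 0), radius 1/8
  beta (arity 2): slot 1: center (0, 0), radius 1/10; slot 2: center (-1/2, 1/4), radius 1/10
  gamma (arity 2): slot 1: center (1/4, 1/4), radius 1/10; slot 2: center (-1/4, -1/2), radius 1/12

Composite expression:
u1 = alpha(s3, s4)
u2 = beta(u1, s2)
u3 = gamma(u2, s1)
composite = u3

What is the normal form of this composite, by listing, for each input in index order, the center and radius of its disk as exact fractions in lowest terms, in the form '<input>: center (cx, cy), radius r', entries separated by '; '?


s1: center (-1/4, -1/2), radius 1/12; s2: center (1/5, 11/40), radius 1/100; s3: center (51/200, 49/200), radius 1/700; s4: center (51/200, 1/4), radius 1/800

Each s-disk chains the slot maps above it in gamma; radii multiply.
s3: after 3 affine steps, its disk has center (51/200, 49/200), radius 1/700
s4: after 3 affine steps, its disk has center (51/200, 1/4), radius 1/800
s2: after 2 affine steps, its disk has center (1/5, 11/40), radius 1/100
s1: after 1 affine step, its disk has center (-1/4, -1/2), radius 1/12


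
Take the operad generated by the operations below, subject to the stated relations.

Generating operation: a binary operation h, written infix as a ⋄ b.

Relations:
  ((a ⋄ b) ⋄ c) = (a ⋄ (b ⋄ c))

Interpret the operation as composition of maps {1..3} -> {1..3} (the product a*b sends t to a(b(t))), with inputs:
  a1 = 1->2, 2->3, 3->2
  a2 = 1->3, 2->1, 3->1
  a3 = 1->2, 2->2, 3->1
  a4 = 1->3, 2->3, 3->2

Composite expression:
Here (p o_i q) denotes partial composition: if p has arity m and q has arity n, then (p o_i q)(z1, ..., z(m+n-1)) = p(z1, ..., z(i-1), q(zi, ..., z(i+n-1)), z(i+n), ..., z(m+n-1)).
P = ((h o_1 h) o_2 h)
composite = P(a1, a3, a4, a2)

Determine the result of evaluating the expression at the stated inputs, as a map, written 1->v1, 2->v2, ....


1->3, 2->2, 3->2


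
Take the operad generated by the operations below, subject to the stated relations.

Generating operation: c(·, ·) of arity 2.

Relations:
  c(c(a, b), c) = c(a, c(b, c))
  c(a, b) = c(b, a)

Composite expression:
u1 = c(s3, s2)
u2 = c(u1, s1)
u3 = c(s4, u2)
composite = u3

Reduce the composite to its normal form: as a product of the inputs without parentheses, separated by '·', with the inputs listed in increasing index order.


With c associative and commutative, the s-input set is all that matters.
c(s3, s2) collapses to s3 · s2
c(c(s3, s2), s1) collapses to s3 · s2 · s1
c(s4, c(c(s3, s2), s1)) collapses to s4 · s3 · s2 · s1
rearranged into index order: s1 · s2 · s3 · s4

s1 · s2 · s3 · s4


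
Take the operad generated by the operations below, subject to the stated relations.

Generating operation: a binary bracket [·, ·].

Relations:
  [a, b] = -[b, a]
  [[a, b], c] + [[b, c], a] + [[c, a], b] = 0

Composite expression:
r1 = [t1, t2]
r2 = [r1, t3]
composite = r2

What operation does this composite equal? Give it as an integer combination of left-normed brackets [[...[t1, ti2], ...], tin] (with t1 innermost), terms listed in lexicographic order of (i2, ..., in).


[[t1, t2], t3]

In the tensor algebra, words opening t1 carry the t1-anchored form.
Composite bracket: [[t1, t2], t3]
Full expansion: 4 signed words from ab - ba (2^2 = 4).
Keep just the words that open with t1:
  the word t1t2t3 carries sign +1 and contributes +[[t1, t2], t3]


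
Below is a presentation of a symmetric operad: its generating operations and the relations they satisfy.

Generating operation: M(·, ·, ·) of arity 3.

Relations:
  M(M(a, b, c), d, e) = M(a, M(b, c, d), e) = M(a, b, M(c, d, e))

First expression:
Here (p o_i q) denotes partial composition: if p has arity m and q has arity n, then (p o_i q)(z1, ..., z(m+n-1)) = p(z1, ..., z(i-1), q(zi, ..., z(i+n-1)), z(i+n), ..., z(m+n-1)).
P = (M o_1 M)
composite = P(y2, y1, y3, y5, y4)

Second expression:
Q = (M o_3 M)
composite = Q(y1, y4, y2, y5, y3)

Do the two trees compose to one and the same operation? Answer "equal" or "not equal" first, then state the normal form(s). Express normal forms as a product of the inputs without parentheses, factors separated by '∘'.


not equal — first y2 ∘ y1 ∘ y3 ∘ y5 ∘ y4, second y1 ∘ y4 ∘ y2 ∘ y5 ∘ y3

In normal form, the first expression is y2 ∘ y1 ∘ y3 ∘ y5 ∘ y4
In normal form, the second expression is y1 ∘ y4 ∘ y2 ∘ y5 ∘ y3
They disagree, so not equal.


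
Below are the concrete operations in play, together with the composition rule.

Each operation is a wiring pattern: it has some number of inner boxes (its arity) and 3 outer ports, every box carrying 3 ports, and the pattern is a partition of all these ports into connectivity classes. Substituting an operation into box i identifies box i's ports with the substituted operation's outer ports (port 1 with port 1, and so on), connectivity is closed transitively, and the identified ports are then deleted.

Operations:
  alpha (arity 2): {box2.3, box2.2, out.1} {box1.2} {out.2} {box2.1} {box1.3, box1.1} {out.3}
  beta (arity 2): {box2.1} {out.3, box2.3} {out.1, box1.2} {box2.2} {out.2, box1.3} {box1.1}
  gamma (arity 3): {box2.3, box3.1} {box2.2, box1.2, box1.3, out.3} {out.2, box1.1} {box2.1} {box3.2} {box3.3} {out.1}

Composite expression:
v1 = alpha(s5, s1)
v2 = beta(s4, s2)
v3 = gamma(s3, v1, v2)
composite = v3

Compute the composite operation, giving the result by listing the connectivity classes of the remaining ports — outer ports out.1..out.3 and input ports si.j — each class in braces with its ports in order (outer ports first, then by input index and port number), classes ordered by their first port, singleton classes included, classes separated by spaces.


{out.1} {out.2, s3.1} {out.3, s3.2, s3.3} {s1.1} {s1.2, s1.3} {s2.1} {s2.2} {s2.3} {s4.1} {s4.2} {s4.3} {s5.1, s5.3} {s5.2}


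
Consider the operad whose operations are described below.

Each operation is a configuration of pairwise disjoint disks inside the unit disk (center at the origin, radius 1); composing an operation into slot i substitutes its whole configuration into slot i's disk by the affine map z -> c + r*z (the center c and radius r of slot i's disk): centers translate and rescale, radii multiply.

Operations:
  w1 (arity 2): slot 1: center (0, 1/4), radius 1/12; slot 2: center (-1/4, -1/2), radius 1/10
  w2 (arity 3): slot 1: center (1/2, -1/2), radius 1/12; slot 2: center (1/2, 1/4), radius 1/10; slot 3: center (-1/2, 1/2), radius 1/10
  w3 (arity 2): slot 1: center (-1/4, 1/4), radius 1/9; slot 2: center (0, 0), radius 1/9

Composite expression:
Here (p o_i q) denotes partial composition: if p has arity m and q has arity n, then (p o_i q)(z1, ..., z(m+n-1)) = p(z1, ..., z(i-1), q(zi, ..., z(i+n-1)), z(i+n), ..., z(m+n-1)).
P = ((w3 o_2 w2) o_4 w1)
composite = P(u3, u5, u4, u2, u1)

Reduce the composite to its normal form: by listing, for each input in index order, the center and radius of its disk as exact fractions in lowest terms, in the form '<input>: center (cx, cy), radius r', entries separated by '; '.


u1: center (-7/120, 1/20), radius 1/900; u2: center (-1/18, 7/120), radius 1/1080; u3: center (-1/4, 1/4), radius 1/9; u4: center (1/18, 1/36), radius 1/90; u5: center (1/18, -1/18), radius 1/108

Below w3, radii multiply path by path; the u-disk centers shift.
u3 passes through 1 substitution, ending at center (-1/4, 1/4), radius 1/9
u5 passes through 2 substitutions, ending at center (1/18, -1/18), radius 1/108
u4 passes through 2 substitutions, ending at center (1/18, 1/36), radius 1/90
u2 passes through 3 substitutions, ending at center (-1/18, 7/120), radius 1/1080
u1 passes through 3 substitutions, ending at center (-7/120, 1/20), radius 1/900


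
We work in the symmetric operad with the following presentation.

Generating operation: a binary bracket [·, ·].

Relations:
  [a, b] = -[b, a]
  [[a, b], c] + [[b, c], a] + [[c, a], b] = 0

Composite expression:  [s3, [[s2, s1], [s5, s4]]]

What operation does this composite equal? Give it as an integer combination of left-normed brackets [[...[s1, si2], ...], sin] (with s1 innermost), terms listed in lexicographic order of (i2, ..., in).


-[[[[s1, s2], s4], s5], s3] + [[[[s1, s2], s5], s4], s3]

Skip Jacobi rewriting: expand, keep s1-initial words, read off terms.
Composite bracket: [s3, [[s2, s1], [s5, s4]]]
Applying ab - ba throughout gives 16 signed words (2^4 = 16).
Keep just the words that open with s1:
  sign of s1s2s4s5s3 is -1, so it contributes -[[[[s1, s2], s4], s5], s3]
  sign of s1s2s5s4s3 is +1, so it contributes +[[[[s1, s2], s5], s4], s3]


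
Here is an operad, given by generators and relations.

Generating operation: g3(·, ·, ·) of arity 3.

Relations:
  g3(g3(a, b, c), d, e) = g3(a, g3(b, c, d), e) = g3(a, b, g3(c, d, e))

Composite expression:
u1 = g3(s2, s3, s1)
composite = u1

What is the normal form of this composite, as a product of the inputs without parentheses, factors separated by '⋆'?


s2 ⋆ s3 ⋆ s1

The g3-tree's shape is irrelevant; the s-reading-order decides.
g3(s2, s3, s1) collapses to s2 ⋆ s3 ⋆ s1


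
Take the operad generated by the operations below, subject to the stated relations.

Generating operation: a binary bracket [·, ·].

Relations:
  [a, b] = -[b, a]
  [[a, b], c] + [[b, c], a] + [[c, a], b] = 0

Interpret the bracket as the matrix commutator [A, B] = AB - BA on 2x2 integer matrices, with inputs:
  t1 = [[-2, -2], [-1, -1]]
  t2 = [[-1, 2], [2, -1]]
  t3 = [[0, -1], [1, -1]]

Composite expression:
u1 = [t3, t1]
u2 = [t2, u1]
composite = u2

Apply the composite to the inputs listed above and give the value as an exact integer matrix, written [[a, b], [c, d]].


[[6, -12], [12, -6]]

[t3, t1] = [[3, -3], [0, -3]]
[t2, [t3, t1]] = [[6, -12], [12, -6]]


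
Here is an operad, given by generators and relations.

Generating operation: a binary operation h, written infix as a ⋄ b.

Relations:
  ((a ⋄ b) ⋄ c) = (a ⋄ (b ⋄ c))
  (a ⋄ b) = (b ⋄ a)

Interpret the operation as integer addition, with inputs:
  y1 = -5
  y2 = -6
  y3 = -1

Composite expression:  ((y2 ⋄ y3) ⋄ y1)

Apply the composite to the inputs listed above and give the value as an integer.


(y2 ⋄ y3) = -7
((y2 ⋄ y3) ⋄ y1) = -12

-12


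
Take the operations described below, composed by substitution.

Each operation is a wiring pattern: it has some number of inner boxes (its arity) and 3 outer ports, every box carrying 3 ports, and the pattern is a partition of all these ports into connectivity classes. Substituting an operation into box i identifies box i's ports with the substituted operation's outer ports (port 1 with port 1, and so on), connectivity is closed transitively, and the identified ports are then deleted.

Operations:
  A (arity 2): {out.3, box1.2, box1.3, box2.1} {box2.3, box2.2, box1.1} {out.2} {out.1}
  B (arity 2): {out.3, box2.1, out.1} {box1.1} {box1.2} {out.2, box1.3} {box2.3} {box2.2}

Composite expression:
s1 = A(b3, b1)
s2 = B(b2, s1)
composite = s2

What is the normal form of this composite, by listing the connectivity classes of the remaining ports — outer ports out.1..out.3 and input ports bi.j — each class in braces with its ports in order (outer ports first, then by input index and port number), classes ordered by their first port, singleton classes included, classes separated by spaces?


{out.1, out.3} {out.2, b2.3} {b1.1, b3.2, b3.3} {b1.2, b1.3, b3.1} {b2.1} {b2.2}

Connectivity passes through glued B-boundaries; trace each wire chain.
through A, on inputs (b3, b1): {out.1} {out.2} {out.3, b1.1, b3.2, b3.3} {b1.2, b1.3, b3.1} (out.j = stage outer ports)
through B, on inputs (b2, b3, b1): {out.1, out.3} {out.2, b2.3} {b1.1, b3.2, b3.3} {b1.2, b1.3, b3.1} {b2.1} {b2.2} (out.j = stage outer ports)


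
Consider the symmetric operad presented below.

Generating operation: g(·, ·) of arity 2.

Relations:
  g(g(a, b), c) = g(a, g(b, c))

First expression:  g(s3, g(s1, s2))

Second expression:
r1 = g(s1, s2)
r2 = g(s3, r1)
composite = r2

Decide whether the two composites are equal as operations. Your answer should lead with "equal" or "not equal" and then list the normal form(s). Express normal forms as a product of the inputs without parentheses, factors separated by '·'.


In normal form, the first expression is s3 · s1 · s2
In normal form, the second expression is s3 · s1 · s2
Both agree, so they are equal.

equal: each reduces to s3 · s1 · s2


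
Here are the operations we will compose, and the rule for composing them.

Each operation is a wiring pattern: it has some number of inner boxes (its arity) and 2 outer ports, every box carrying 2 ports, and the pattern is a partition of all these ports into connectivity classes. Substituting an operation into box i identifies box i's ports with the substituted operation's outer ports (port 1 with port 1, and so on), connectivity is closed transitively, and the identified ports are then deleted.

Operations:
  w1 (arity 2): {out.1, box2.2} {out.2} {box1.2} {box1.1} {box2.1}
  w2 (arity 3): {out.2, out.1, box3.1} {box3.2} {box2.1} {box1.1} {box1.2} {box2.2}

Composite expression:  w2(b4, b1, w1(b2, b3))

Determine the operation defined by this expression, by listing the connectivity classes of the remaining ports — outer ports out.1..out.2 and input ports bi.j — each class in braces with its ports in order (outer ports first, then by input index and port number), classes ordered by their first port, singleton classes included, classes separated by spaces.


{out.1, out.2, b3.2} {b1.1} {b1.2} {b2.1} {b2.2} {b3.1} {b4.1} {b4.2}

After gluing at w2, chains via deleted ports link the b-ports.
the subtree at w1 composes to {out.1, b3.2} {out.2} {b2.1} {b2.2} {b3.1} on (b2, b3); out.j = own outer ports
the subtree at w2 composes to {out.1, out.2, b3.2} {b1.1} {b1.2} {b2.1} {b2.2} {b3.1} {b4.1} {b4.2} on (b4, b1, b2, b3); out.j = own outer ports


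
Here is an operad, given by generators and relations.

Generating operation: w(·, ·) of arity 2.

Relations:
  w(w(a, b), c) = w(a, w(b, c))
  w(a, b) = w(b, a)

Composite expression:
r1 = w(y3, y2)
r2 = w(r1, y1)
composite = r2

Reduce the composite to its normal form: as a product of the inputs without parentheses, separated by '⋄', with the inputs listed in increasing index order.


y1 ⋄ y2 ⋄ y3


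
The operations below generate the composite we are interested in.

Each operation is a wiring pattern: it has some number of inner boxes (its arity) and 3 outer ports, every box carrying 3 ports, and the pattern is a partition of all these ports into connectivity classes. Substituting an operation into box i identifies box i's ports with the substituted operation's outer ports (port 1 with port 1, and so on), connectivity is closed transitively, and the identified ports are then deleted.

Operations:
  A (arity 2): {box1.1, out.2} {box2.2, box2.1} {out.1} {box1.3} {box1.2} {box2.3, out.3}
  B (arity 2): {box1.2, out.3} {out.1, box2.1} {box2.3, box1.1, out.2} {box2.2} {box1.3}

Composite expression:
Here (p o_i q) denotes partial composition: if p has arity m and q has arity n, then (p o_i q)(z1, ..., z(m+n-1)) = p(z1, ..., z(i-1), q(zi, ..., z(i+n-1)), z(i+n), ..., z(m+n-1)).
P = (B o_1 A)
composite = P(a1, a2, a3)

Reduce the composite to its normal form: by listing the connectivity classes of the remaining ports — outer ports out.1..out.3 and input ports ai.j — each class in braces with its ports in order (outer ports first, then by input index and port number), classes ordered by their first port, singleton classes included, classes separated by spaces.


{out.1, a3.1} {out.2, a3.3} {out.3, a1.1} {a1.2} {a1.3} {a2.1, a2.2} {a2.3} {a3.2}

Connectivity passes through glued B-boundaries; trace each wire chain.
through A, on inputs (a1, a2): {out.1} {out.2, a1.1} {out.3, a2.3} {a1.2} {a1.3} {a2.1, a2.2} (out.j = stage outer ports)
through B, on inputs (a1, a2, a3): {out.1, a3.1} {out.2, a3.3} {out.3, a1.1} {a1.2} {a1.3} {a2.1, a2.2} {a2.3} {a3.2} (out.j = stage outer ports)


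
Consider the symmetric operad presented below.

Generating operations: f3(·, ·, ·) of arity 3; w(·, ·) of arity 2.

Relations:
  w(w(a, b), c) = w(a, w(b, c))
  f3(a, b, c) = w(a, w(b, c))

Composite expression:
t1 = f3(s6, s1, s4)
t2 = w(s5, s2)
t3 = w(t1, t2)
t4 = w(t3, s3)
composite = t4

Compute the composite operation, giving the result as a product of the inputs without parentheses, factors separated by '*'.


s6 * s1 * s4 * s5 * s2 * s3

All parenthesizations of w agree; list the s-inputs left to right.
f3(s6, s1, s4) collapses to s6 * s1 * s4
w(s5, s2) collapses to s5 * s2
w(f3(s6, s1, s4), w(s5, s2)) collapses to s6 * s1 * s4 * s5 * s2
w(w(f3(s6, s1, s4), w(s5, s2)), s3) collapses to s6 * s1 * s4 * s5 * s2 * s3


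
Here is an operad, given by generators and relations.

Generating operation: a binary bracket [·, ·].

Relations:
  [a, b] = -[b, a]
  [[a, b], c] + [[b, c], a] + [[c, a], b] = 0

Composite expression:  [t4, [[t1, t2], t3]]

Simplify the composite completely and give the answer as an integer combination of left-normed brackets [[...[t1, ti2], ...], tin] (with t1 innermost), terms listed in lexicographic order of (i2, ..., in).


Left-normed coefficients sit on the t1-initial expansion words.
Composite bracket: [t4, [[t1, t2], t3]]
The bracket unfolds into 8 signed words via [a, b] = ab - ba (2^3 = 8).
Collect the words opening with t1:
  word t1t2t3t4 has sign -1, contributing -[[[t1, t2], t3], t4]

-[[[t1, t2], t3], t4]


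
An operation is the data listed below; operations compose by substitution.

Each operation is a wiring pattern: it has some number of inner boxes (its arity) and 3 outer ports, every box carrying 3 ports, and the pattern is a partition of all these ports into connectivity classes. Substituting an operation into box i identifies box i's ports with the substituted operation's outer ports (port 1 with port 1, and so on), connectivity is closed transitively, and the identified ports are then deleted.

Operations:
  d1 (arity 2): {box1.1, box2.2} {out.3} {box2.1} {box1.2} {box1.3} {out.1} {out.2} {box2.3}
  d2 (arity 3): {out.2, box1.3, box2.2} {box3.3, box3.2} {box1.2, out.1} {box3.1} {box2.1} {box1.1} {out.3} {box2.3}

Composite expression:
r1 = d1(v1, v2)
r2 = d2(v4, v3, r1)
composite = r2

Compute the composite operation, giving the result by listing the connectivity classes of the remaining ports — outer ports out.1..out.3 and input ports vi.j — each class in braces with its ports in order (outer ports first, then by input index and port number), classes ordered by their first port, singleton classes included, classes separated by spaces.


Connectivity passes through glued d2-boundaries; trace each wire chain.
stage d1: inputs (v1, v2), connectivity {out.1} {out.2} {out.3} {v1.1, v2.2} {v1.2} {v1.3} {v2.1} {v2.3}, out.j its boundary
stage d2: inputs (v4, v3, v1, v2), connectivity {out.1, v4.2} {out.2, v3.2, v4.3} {out.3} {v1.1, v2.2} {v1.2} {v1.3} {v2.1} {v2.3} {v3.1} {v3.3} {v4.1}, out.j its boundary

{out.1, v4.2} {out.2, v3.2, v4.3} {out.3} {v1.1, v2.2} {v1.2} {v1.3} {v2.1} {v2.3} {v3.1} {v3.3} {v4.1}


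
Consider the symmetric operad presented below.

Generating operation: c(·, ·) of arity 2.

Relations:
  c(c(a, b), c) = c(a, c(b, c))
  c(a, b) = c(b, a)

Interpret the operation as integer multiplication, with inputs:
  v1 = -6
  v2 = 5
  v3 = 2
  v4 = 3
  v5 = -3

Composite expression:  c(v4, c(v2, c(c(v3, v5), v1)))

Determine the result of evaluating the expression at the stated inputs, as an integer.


540


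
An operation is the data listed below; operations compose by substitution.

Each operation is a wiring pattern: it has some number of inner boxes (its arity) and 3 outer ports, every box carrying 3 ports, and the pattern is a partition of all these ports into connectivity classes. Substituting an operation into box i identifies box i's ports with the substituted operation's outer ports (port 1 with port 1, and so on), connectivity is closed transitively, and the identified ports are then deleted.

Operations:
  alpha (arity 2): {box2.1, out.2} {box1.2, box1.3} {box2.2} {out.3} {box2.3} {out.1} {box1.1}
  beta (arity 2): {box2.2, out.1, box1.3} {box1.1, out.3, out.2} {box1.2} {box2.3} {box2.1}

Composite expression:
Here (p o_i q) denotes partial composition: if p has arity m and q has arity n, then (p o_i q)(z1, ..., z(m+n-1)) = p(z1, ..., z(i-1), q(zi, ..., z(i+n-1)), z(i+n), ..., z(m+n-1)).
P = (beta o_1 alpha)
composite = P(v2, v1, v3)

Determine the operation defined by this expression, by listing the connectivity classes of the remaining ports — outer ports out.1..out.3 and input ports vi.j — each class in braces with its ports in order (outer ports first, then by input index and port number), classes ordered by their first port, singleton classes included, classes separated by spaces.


Treat the ports identified at beta as solder joints: merge, then drop.
after alpha, the pattern on (v2, v1) reads {out.1} {out.2, v1.1} {out.3} {v1.2} {v1.3} {v2.1} {v2.2, v2.3} (out.j = its outer ports)
after beta, the pattern on (v2, v1, v3) reads {out.1, v3.2} {out.2, out.3} {v1.1} {v1.2} {v1.3} {v2.1} {v2.2, v2.3} {v3.1} {v3.3} (out.j = its outer ports)

{out.1, v3.2} {out.2, out.3} {v1.1} {v1.2} {v1.3} {v2.1} {v2.2, v2.3} {v3.1} {v3.3}


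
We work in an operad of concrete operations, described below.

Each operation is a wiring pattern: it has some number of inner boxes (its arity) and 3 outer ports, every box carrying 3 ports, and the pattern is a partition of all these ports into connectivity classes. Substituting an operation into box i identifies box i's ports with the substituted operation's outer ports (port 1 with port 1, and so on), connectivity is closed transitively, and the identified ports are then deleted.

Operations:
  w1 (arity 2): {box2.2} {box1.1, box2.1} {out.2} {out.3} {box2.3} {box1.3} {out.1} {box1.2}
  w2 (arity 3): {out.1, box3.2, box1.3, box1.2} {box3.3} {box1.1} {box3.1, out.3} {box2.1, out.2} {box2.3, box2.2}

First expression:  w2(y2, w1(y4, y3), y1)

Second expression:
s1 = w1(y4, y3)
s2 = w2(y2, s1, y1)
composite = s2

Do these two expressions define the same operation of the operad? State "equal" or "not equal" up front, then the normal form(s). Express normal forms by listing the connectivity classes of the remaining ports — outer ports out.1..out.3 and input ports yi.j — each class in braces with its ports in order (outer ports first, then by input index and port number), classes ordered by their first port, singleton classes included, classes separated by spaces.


equal: each reduces to {out.1, y1.2, y2.2, y2.3} {out.2} {out.3, y1.1} {y1.3} {y2.1} {y3.1, y4.1} {y3.2} {y3.3} {y4.2} {y4.3}

The first expression reduces to {out.1, y1.2, y2.2, y2.3} {out.2} {out.3, y1.1} {y1.3} {y2.1} {y3.1, y4.1} {y3.2} {y3.3} {y4.2} {y4.3}
The second expression reduces to {out.1, y1.2, y2.2, y2.3} {out.2} {out.3, y1.1} {y1.3} {y2.1} {y3.1, y4.1} {y3.2} {y3.3} {y4.2} {y4.3}
Same normal form: equal.
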